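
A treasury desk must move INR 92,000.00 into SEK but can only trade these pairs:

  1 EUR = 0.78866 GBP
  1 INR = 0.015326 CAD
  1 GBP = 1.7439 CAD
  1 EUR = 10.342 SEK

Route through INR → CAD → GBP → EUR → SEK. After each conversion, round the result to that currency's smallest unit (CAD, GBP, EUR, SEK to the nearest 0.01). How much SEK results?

INR 92,000.00 × 0.015326 = CAD 1,409.99
CAD 1,409.99 ÷ 1.7439 = GBP 808.53
GBP 808.53 ÷ 0.78866 = EUR 1,025.19
EUR 1,025.19 × 10.342 = SEK 10,602.51

SEK 10,602.51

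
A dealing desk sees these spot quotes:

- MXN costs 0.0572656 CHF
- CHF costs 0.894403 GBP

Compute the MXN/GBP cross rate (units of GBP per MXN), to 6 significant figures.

MXN/GBP = 0.0512185

1 MXN × 0.0572656 = 0.0572656 CHF
0.0572656 CHF × 0.894403 = 0.0512185 GBP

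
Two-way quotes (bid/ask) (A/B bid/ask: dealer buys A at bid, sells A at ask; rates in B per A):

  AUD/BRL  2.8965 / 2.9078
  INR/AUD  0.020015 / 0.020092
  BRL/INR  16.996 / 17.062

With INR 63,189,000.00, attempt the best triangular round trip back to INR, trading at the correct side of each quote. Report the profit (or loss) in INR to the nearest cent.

Net profit: INR 201,451.22

Best loop INR → BRL → AUD → INR:
INR 63,189,000.00 ÷ 17.062 (buy BRL at ask) = BRL 3,703,493.14
BRL 3,703,493.14 ÷ 2.9078 (buy AUD at ask) = AUD 1,273,640.95
AUD 1,273,640.95 ÷ 0.020092 (buy INR at ask) = INR 63,390,451.22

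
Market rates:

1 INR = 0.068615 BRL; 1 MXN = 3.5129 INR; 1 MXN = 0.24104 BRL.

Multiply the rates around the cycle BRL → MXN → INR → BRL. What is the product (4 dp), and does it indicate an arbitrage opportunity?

1.0000 (no arbitrage)

Around BRL → MXN → INR → BRL: 1 ÷ 0.24104 × 3.5129 × 0.068615 = 0.999990
Product ≈ 1 (deviation 0.001%, within rounding noise).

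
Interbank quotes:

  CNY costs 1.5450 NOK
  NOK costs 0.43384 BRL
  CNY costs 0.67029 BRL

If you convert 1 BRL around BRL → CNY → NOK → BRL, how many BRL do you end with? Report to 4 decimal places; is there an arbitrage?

Around BRL → CNY → NOK → BRL: 1 ÷ 0.67029 × 1.5450 × 0.43384 = 0.999989
Product ≈ 1 (deviation 0.001%, within rounding noise).

1.0000 (no arbitrage)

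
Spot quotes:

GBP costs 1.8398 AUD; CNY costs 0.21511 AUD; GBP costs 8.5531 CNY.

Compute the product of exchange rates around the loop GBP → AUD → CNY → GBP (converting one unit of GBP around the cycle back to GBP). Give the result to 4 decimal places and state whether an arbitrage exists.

Around GBP → AUD → CNY → GBP: 1 × 1.8398 ÷ 0.21511 ÷ 8.5531 = 0.999969
Product ≈ 1 (deviation 0.003%, within rounding noise).

1.0000 (no arbitrage)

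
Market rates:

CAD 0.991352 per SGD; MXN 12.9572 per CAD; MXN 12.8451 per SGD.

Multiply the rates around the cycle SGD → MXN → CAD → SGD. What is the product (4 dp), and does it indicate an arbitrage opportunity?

Around SGD → MXN → CAD → SGD: 1 × 12.8451 ÷ 12.9572 ÷ 0.991352 = 0.999996
Product ≈ 1 (deviation 0.000%, within rounding noise).

1.0000 (no arbitrage)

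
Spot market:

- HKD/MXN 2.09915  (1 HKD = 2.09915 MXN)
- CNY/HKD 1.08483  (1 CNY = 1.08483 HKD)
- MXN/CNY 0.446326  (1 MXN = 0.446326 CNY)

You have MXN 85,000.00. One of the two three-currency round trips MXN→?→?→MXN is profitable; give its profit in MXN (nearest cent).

Profitable loop is MXN → CNY → HKD → MXN:
MXN 85,000.00 × 0.446326 = CNY 37,937.71
CNY 37,937.71 × 1.08483 = HKD 41,155.97
HKD 41,155.97 × 2.09915 = MXN 86,392.55
Profit = MXN 86,392.55 − MXN 85,000.00

Profit: MXN 1,392.55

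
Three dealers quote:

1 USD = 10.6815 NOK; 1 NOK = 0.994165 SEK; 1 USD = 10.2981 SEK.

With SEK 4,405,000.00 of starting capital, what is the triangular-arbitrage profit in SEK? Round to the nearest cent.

Profit: SEK 137,338.78

Profitable loop is SEK → USD → NOK → SEK:
SEK 4,405,000.00 ÷ 10.2981 = USD 427,748.81
USD 427,748.81 × 10.6815 = NOK 4,568,998.89
NOK 4,568,998.89 × 0.994165 = SEK 4,542,338.78
Profit = SEK 4,542,338.78 − SEK 4,405,000.00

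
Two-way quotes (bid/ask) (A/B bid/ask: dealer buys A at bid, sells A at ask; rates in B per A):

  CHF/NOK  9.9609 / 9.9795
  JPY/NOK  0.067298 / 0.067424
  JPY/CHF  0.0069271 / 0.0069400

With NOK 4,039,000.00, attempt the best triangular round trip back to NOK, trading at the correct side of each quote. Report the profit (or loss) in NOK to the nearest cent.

Net profit: NOK 94,418.48

Best loop NOK → JPY → CHF → NOK:
NOK 4,039,000.00 ÷ 0.067424 (buy JPY at ask) = JPY 59,904,485
JPY 59,904,485 × 0.0069271 (sell JPY at bid) = CHF 414,964.36
CHF 414,964.36 × 9.9609 (sell CHF at bid) = NOK 4,133,418.48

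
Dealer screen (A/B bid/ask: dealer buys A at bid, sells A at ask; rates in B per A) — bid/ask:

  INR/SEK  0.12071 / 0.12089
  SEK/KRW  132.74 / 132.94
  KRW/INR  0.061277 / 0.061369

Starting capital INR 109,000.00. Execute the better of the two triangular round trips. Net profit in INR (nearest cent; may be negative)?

Net profit: INR 1,517.59

Best loop INR → KRW → SEK → INR:
INR 109,000.00 ÷ 0.061369 (buy KRW at ask) = KRW 1,776,141
KRW 1,776,141 ÷ 132.94 (buy SEK at ask) = SEK 13,360.47
SEK 13,360.47 ÷ 0.12089 (buy INR at ask) = INR 110,517.59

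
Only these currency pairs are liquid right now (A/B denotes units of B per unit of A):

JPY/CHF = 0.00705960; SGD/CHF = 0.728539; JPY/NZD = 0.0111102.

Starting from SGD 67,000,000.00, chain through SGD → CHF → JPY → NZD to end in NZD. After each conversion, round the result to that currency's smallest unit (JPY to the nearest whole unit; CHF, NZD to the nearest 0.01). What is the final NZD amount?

SGD 67,000,000.00 × 0.728539 = CHF 48,812,113.00
CHF 48,812,113.00 ÷ 0.00705960 = JPY 6,914,288,770
JPY 6,914,288,770 × 0.0111102 = NZD 76,819,131.09

NZD 76,819,131.09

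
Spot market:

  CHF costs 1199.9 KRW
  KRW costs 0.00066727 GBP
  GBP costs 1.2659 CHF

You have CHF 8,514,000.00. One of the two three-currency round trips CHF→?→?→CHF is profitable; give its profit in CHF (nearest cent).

Profit: CHF 115,382.08

Profitable loop is CHF → KRW → GBP → CHF:
CHF 8,514,000.00 × 1199.9 = KRW 10,215,948,600
KRW 10,215,948,600 × 0.00066727 = GBP 6,816,796.02
GBP 6,816,796.02 × 1.2659 = CHF 8,629,382.08
Profit = CHF 8,629,382.08 − CHF 8,514,000.00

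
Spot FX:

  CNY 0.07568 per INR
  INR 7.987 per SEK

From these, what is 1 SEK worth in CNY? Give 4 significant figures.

SEK/CNY = 0.6045

1 SEK × 7.987 = 7.987 INR
7.987 INR × 0.07568 = 0.604456 CNY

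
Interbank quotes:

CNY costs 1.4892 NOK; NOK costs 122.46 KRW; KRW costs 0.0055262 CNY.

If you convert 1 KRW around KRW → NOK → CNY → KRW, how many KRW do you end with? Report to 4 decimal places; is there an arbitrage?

Around KRW → NOK → CNY → KRW: 1 ÷ 122.46 ÷ 1.4892 ÷ 0.0055262 = 0.992261
Product < 1; profitable direction is KRW → CNY → NOK → KRW.

0.9923 (arbitrage exists)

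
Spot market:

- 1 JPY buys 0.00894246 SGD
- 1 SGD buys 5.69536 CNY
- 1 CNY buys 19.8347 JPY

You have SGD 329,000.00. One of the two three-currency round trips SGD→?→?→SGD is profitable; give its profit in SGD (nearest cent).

Profitable loop is SGD → CNY → JPY → SGD:
SGD 329,000.00 × 5.69536 = CNY 1,873,773.44
CNY 1,873,773.44 × 19.8347 = JPY 37,165,734
JPY 37,165,734 × 0.00894246 = SGD 332,353.09
Profit = SGD 332,353.09 − SGD 329,000.00

Profit: SGD 3,353.09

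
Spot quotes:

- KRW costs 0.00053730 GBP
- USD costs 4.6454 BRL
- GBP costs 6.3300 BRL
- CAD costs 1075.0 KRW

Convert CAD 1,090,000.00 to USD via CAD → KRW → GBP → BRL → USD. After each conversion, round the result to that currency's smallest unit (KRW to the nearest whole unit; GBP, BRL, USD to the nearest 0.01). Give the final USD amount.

USD 857,891.57

CAD 1,090,000.00 × 1075.0 = KRW 1,171,750,000
KRW 1,171,750,000 × 0.00053730 = GBP 629,581.28
GBP 629,581.28 × 6.3300 = BRL 3,985,249.50
BRL 3,985,249.50 ÷ 4.6454 = USD 857,891.57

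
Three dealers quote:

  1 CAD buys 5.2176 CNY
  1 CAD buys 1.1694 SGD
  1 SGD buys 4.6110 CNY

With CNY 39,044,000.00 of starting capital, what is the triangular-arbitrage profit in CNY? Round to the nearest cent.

Profit: CNY 1,305,832.33

Profitable loop is CNY → CAD → SGD → CNY:
CNY 39,044,000.00 ÷ 5.2176 = CAD 7,483,134.01
CAD 7,483,134.01 × 1.1694 = SGD 8,750,776.91
SGD 8,750,776.91 × 4.6110 = CNY 40,349,832.33
Profit = CNY 40,349,832.33 − CNY 39,044,000.00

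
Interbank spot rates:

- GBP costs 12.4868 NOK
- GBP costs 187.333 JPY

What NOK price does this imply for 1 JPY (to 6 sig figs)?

1 JPY ÷ 187.333 = 0.00533809 GBP
0.00533809 GBP × 12.4868 = 0.0666556 NOK

JPY/NOK = 0.0666556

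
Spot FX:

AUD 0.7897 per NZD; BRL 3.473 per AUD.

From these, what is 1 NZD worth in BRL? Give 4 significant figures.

1 NZD × 0.7897 = 0.7897 AUD
0.7897 AUD × 3.473 = 2.74263 BRL

NZD/BRL = 2.743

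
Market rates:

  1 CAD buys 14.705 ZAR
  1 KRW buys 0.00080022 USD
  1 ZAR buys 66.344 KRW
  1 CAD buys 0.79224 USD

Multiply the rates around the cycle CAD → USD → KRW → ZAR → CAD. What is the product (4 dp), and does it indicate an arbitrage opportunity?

Around CAD → USD → KRW → ZAR → CAD: 1 × 0.79224 ÷ 0.00080022 ÷ 66.344 ÷ 14.705 = 1.014801
Product > 1; profitable direction is CAD → USD → KRW → ZAR → CAD.

1.0148 (arbitrage exists)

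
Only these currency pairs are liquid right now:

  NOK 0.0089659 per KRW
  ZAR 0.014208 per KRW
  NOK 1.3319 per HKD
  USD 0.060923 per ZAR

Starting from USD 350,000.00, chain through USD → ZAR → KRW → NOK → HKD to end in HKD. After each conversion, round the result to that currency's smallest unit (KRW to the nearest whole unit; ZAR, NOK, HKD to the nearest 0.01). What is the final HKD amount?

USD 350,000.00 ÷ 0.060923 = ZAR 5,744,956.75
ZAR 5,744,956.75 ÷ 0.014208 = KRW 404,346,618
KRW 404,346,618 × 0.0089659 = NOK 3,625,331.34
NOK 3,625,331.34 ÷ 1.3319 = HKD 2,721,924.57

HKD 2,721,924.57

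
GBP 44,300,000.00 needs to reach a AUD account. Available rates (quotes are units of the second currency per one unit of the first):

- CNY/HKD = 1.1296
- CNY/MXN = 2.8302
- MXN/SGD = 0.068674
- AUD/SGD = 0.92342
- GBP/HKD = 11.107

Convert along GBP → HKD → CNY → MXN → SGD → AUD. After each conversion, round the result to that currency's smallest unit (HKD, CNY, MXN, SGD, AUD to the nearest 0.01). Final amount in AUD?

AUD 91,682,407.42

GBP 44,300,000.00 × 11.107 = HKD 492,040,100.00
HKD 492,040,100.00 ÷ 1.1296 = CNY 435,587,907.22
CNY 435,587,907.22 × 2.8302 = MXN 1,232,800,895.01
MXN 1,232,800,895.01 × 0.068674 = SGD 84,661,368.66
SGD 84,661,368.66 ÷ 0.92342 = AUD 91,682,407.42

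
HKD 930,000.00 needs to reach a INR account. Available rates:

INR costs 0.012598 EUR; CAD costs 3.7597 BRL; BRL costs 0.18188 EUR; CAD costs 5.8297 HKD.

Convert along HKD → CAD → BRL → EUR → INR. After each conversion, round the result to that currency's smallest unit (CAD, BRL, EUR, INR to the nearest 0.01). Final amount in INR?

HKD 930,000.00 ÷ 5.8297 = CAD 159,527.93
CAD 159,527.93 × 3.7597 = BRL 599,777.16
BRL 599,777.16 × 0.18188 = EUR 109,087.47
EUR 109,087.47 ÷ 0.012598 = INR 8,659,110.18

INR 8,659,110.18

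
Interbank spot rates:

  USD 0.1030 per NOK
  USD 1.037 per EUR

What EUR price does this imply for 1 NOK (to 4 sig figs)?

1 NOK × 0.1030 = 0.103 USD
0.103 USD ÷ 1.037 = 0.099325 EUR

NOK/EUR = 0.09932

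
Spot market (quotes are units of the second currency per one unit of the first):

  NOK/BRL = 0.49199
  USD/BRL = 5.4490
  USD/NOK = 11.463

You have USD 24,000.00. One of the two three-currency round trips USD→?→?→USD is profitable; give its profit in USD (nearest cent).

Profit: USD 839.85

Profitable loop is USD → NOK → BRL → USD:
USD 24,000.00 × 11.463 = NOK 275,112.00
NOK 275,112.00 × 0.49199 = BRL 135,352.35
BRL 135,352.35 ÷ 5.4490 = USD 24,839.85
Profit = USD 24,839.85 − USD 24,000.00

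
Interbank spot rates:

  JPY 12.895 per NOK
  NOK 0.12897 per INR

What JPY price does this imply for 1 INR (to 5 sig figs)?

INR/JPY = 1.6631

1 INR × 0.12897 = 0.12897 NOK
0.12897 NOK × 12.895 = 1.66307 JPY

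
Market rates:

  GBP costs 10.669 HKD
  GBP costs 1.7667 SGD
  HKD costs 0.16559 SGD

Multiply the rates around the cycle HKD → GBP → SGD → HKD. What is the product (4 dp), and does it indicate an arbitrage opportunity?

Around HKD → GBP → SGD → HKD: 1 ÷ 10.669 × 1.7667 ÷ 0.16559 = 1.000011
Product ≈ 1 (deviation 0.001%, within rounding noise).

1.0000 (no arbitrage)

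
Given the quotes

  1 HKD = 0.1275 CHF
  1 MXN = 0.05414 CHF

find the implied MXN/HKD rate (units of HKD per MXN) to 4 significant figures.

1 MXN × 0.05414 = 0.05414 CHF
0.05414 CHF ÷ 0.1275 = 0.424627 HKD

MXN/HKD = 0.4246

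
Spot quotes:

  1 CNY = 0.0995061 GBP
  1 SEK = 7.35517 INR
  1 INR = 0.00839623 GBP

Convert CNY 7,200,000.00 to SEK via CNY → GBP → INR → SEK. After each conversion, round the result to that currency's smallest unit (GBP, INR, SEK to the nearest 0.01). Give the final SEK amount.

SEK 11,601,259.99

CNY 7,200,000.00 × 0.0995061 = GBP 716,443.92
GBP 716,443.92 ÷ 0.00839623 = INR 85,329,239.43
INR 85,329,239.43 ÷ 7.35517 = SEK 11,601,259.99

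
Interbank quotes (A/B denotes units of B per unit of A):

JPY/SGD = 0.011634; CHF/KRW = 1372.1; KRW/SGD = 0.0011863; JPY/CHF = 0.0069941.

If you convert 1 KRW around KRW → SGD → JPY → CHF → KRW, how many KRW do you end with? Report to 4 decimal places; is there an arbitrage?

0.9786 (arbitrage exists)

Around KRW → SGD → JPY → CHF → KRW: 1 × 0.0011863 ÷ 0.011634 × 0.0069941 × 1372.1 = 0.978550
Product < 1; profitable direction is KRW → CHF → JPY → SGD → KRW.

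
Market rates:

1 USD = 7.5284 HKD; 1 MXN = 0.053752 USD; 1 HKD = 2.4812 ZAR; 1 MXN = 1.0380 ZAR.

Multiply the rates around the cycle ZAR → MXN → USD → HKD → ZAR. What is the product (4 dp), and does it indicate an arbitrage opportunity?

0.9673 (arbitrage exists)

Around ZAR → MXN → USD → HKD → ZAR: 1 ÷ 1.0380 × 0.053752 × 7.5284 × 2.4812 = 0.967301
Product < 1; profitable direction is ZAR → HKD → USD → MXN → ZAR.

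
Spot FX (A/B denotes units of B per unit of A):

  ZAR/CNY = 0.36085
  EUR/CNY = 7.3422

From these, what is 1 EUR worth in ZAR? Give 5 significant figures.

1 EUR × 7.3422 = 7.3422 CNY
7.3422 CNY ÷ 0.36085 = 20.347 ZAR

EUR/ZAR = 20.347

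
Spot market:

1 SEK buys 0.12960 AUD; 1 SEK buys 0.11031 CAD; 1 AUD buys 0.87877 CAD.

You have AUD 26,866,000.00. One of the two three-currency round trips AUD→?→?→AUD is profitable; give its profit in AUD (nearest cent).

Profitable loop is AUD → CAD → SEK → AUD:
AUD 26,866,000.00 × 0.87877 = CAD 23,609,034.82
CAD 23,609,034.82 ÷ 0.11031 = SEK 214,024,429.52
SEK 214,024,429.52 × 0.12960 = AUD 27,737,566.07
Profit = AUD 27,737,566.07 − AUD 26,866,000.00

Profit: AUD 871,566.07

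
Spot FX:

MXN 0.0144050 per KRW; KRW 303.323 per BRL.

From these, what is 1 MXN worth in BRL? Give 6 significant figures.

1 MXN ÷ 0.0144050 = 69.4203 KRW
69.4203 KRW ÷ 303.323 = 0.228866 BRL

MXN/BRL = 0.228866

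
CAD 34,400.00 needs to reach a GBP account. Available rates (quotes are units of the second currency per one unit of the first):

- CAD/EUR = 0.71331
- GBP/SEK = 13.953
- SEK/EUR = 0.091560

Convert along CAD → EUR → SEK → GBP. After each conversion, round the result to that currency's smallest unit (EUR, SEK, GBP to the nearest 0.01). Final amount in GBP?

GBP 19,207.17

CAD 34,400.00 × 0.71331 = EUR 24,537.86
EUR 24,537.86 ÷ 0.091560 = SEK 267,997.60
SEK 267,997.60 ÷ 13.953 = GBP 19,207.17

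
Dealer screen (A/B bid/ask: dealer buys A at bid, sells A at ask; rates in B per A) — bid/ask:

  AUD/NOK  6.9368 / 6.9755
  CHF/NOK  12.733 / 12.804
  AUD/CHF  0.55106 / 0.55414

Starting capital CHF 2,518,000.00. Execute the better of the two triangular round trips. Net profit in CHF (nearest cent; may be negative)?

Best loop CHF → NOK → AUD → CHF:
CHF 2,518,000.00 × 12.733 (sell CHF at bid) = NOK 32,061,694.00
NOK 32,061,694.00 ÷ 6.9755 (buy AUD at ask) = AUD 4,596,329.15
AUD 4,596,329.15 × 0.55106 (sell AUD at bid) = CHF 2,532,853.14

Net profit: CHF 14,853.14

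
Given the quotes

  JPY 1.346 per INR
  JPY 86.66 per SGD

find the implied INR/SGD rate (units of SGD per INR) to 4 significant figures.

INR/SGD = 0.01553

1 INR × 1.346 = 1.346 JPY
1.346 JPY ÷ 86.66 = 0.015532 SGD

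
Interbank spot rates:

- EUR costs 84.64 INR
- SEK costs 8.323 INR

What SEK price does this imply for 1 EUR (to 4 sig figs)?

EUR/SEK = 10.17

1 EUR × 84.64 = 84.64 INR
84.64 INR ÷ 8.323 = 10.1694 SEK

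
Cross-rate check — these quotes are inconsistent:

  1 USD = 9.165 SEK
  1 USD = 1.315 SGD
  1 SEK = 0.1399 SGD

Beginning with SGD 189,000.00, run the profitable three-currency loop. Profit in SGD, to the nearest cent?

Profitable loop is SGD → SEK → USD → SGD:
SGD 189,000.00 ÷ 0.1399 = SEK 1,350,964.97
SEK 1,350,964.97 ÷ 9.165 = USD 147,404.80
USD 147,404.80 × 1.315 = SGD 193,837.31
Profit = SGD 193,837.31 − SGD 189,000.00

Profit: SGD 4,837.31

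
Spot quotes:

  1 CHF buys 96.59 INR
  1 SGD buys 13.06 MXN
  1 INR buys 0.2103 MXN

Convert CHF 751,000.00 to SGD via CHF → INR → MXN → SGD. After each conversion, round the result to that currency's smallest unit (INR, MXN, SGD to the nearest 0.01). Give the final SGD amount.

SGD 1,168,068.20

CHF 751,000.00 × 96.59 = INR 72,539,090.00
INR 72,539,090.00 × 0.2103 = MXN 15,254,970.63
MXN 15,254,970.63 ÷ 13.06 = SGD 1,168,068.20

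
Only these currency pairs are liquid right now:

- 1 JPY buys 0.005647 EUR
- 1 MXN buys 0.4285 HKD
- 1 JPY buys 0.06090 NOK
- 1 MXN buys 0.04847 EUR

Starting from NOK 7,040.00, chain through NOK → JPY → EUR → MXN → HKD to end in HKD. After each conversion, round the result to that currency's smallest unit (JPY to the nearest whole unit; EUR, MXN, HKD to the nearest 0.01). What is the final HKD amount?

NOK 7,040.00 ÷ 0.06090 = JPY 115,599
JPY 115,599 × 0.005647 = EUR 652.79
EUR 652.79 ÷ 0.04847 = MXN 13,467.92
MXN 13,467.92 × 0.4285 = HKD 5,771.00

HKD 5,771.00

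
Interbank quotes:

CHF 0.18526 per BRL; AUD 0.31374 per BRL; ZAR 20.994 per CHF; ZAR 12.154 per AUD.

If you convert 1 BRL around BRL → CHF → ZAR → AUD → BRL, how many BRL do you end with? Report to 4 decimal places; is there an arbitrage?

1.0200 (arbitrage exists)

Around BRL → CHF → ZAR → AUD → BRL: 1 × 0.18526 × 20.994 ÷ 12.154 ÷ 0.31374 = 1.019971
Product > 1; profitable direction is BRL → CHF → ZAR → AUD → BRL.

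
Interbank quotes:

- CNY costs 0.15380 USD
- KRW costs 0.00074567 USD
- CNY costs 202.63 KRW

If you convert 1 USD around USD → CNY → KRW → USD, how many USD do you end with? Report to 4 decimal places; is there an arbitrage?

0.9824 (arbitrage exists)

Around USD → CNY → KRW → USD: 1 ÷ 0.15380 × 202.63 × 0.00074567 = 0.982413
Product < 1; profitable direction is USD → KRW → CNY → USD.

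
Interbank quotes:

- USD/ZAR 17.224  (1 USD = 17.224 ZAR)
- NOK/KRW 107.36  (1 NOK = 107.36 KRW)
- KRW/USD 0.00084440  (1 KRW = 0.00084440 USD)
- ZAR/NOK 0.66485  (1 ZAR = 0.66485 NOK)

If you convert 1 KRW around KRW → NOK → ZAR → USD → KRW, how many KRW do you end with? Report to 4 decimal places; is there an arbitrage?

Around KRW → NOK → ZAR → USD → KRW: 1 ÷ 107.36 ÷ 0.66485 ÷ 17.224 ÷ 0.00084440 = 0.963278
Product < 1; profitable direction is KRW → USD → ZAR → NOK → KRW.

0.9633 (arbitrage exists)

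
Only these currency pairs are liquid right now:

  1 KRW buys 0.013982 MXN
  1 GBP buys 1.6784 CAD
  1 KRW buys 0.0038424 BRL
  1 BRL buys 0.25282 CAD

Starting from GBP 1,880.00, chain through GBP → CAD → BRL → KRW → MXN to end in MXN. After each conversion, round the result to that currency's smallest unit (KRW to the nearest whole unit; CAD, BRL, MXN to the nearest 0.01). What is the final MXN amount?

MXN 45,415.95

GBP 1,880.00 × 1.6784 = CAD 3,155.39
CAD 3,155.39 ÷ 0.25282 = BRL 12,480.78
BRL 12,480.78 ÷ 0.0038424 = KRW 3,248,173
KRW 3,248,173 × 0.013982 = MXN 45,415.95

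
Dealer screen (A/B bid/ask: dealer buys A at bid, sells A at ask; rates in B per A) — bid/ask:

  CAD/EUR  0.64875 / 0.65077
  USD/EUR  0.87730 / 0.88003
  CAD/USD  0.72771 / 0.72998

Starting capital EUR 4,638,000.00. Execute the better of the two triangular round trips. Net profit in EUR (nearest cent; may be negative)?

Net profit: EUR 45,814.39

Best loop EUR → USD → CAD → EUR:
EUR 4,638,000.00 ÷ 0.88003 (buy USD at ask) = USD 5,270,274.88
USD 5,270,274.88 ÷ 0.72998 (buy CAD at ask) = CAD 7,219,752.43
CAD 7,219,752.43 × 0.64875 (sell CAD at bid) = EUR 4,683,814.39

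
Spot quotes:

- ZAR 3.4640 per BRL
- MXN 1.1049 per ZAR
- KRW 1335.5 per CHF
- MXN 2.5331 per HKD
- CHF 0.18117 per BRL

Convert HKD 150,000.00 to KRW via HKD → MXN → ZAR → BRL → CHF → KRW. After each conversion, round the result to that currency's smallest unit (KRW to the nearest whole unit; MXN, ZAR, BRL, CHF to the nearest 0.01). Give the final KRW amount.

HKD 150,000.00 × 2.5331 = MXN 379,965.00
MXN 379,965.00 ÷ 1.1049 = ZAR 343,890.85
ZAR 343,890.85 ÷ 3.4640 = BRL 99,275.65
BRL 99,275.65 × 0.18117 = CHF 17,985.77
CHF 17,985.77 × 1335.5 = KRW 24,019,996

KRW 24,019,996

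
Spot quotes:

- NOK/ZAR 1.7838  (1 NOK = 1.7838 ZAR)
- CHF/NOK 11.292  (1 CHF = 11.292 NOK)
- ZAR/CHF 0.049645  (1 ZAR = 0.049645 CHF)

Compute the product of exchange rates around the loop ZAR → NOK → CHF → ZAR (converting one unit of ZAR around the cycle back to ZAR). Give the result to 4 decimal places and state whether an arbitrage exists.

1.0000 (no arbitrage)

Around ZAR → NOK → CHF → ZAR: 1 ÷ 1.7838 ÷ 11.292 ÷ 0.049645 = 1.000017
Product ≈ 1 (deviation 0.002%, within rounding noise).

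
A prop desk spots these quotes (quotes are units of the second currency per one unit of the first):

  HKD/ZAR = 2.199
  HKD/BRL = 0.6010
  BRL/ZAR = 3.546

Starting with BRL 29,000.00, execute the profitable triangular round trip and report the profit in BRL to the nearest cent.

Profit: BRL 923.34

Profitable loop is BRL → HKD → ZAR → BRL:
BRL 29,000.00 ÷ 0.6010 = HKD 48,252.91
HKD 48,252.91 × 2.199 = ZAR 106,108.15
ZAR 106,108.15 ÷ 3.546 = BRL 29,923.34
Profit = BRL 29,923.34 − BRL 29,000.00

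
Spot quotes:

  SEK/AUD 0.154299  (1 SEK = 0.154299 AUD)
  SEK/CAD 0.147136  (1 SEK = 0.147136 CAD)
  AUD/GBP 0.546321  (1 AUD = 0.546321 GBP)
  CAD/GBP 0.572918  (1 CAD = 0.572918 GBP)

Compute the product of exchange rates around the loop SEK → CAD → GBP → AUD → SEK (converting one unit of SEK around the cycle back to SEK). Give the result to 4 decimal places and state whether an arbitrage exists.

Around SEK → CAD → GBP → AUD → SEK: 1 × 0.147136 × 0.572918 ÷ 0.546321 ÷ 0.154299 = 1.000001
Product ≈ 1 (deviation 0.000%, within rounding noise).

1.0000 (no arbitrage)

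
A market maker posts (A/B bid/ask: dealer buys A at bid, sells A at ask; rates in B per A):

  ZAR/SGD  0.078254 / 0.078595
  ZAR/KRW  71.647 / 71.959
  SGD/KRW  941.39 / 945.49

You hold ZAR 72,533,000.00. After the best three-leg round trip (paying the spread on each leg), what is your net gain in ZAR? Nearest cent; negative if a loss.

Best loop ZAR → SGD → KRW → ZAR:
ZAR 72,533,000.00 × 0.078254 (sell ZAR at bid) = SGD 5,675,997.38
SGD 5,675,997.38 × 941.39 (sell SGD at bid) = KRW 5,343,327,175
KRW 5,343,327,175 ÷ 71.959 (buy ZAR at ask) = ZAR 74,255,161.63

Net profit: ZAR 1,722,161.63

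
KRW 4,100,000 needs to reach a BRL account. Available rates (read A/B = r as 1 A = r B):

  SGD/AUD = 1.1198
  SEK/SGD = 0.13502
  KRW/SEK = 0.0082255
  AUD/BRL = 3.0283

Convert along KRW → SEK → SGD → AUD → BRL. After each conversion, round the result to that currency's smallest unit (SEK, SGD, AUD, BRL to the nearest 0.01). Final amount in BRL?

KRW 4,100,000 × 0.0082255 = SEK 33,724.55
SEK 33,724.55 × 0.13502 = SGD 4,553.49
SGD 4,553.49 × 1.1198 = AUD 5,099.00
AUD 5,099.00 × 3.0283 = BRL 15,441.30

BRL 15,441.30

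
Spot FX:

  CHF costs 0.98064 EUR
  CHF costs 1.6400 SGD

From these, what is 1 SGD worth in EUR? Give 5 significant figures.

SGD/EUR = 0.59795

1 SGD ÷ 1.6400 = 0.609756 CHF
0.609756 CHF × 0.98064 = 0.597951 EUR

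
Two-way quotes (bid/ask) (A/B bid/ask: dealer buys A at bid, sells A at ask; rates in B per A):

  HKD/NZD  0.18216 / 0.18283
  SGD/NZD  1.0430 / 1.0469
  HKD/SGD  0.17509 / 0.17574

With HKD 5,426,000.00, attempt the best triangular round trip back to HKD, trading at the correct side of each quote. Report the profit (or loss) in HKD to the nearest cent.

Net result: HKD -6,265.88 (no profitable arbitrage after spreads)

Best loop HKD → SGD → NZD → HKD:
HKD 5,426,000.00 × 0.17509 (sell HKD at bid) = SGD 950,038.34
SGD 950,038.34 × 1.0430 (sell SGD at bid) = NZD 990,889.99
NZD 990,889.99 ÷ 0.18283 (buy HKD at ask) = HKD 5,419,734.12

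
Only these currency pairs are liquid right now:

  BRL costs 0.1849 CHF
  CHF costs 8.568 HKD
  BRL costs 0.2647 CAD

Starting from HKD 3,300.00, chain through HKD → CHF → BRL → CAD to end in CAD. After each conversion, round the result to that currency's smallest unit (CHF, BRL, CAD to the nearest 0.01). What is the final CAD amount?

CAD 551.38

HKD 3,300.00 ÷ 8.568 = CHF 385.15
CHF 385.15 ÷ 0.1849 = BRL 2,083.02
BRL 2,083.02 × 0.2647 = CAD 551.38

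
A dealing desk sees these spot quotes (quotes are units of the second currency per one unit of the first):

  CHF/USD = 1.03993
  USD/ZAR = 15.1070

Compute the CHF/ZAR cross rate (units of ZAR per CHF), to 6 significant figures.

CHF/ZAR = 15.7102

1 CHF × 1.03993 = 1.03993 USD
1.03993 USD × 15.1070 = 15.7102 ZAR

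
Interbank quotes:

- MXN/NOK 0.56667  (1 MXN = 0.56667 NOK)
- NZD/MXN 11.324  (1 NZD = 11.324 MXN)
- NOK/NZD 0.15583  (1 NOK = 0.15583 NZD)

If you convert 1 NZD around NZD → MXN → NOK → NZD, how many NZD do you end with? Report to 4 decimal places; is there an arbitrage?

Around NZD → MXN → NOK → NZD: 1 × 11.324 × 0.56667 × 0.15583 = 0.999957
Product ≈ 1 (deviation 0.004%, within rounding noise).

1.0000 (no arbitrage)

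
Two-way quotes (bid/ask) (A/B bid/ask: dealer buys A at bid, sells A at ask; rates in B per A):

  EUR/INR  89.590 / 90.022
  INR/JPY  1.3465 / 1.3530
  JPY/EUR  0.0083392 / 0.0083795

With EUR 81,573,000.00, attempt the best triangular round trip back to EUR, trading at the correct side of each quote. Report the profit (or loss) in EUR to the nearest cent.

Net profit: EUR 487,983.68

Best loop EUR → INR → JPY → EUR:
EUR 81,573,000.00 × 89.590 (sell EUR at bid) = INR 7,308,125,070.00
INR 7,308,125,070.00 × 1.3465 (sell INR at bid) = JPY 9,840,390,407
JPY 9,840,390,407 × 0.0083392 (sell JPY at bid) = EUR 82,060,983.68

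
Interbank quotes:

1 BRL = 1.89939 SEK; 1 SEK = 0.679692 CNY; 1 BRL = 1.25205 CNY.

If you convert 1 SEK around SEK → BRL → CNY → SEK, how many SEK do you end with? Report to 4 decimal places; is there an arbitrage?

Around SEK → BRL → CNY → SEK: 1 ÷ 1.89939 × 1.25205 ÷ 0.679692 = 0.969829
Product < 1; profitable direction is SEK → CNY → BRL → SEK.

0.9698 (arbitrage exists)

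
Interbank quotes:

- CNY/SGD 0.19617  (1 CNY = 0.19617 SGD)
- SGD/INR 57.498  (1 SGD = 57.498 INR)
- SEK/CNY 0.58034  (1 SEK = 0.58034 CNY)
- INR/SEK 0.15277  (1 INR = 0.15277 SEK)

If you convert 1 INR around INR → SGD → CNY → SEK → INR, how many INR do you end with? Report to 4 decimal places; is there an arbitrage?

1.0000 (no arbitrage)

Around INR → SGD → CNY → SEK → INR: 1 ÷ 57.498 ÷ 0.19617 ÷ 0.58034 ÷ 0.15277 = 0.999986
Product ≈ 1 (deviation 0.001%, within rounding noise).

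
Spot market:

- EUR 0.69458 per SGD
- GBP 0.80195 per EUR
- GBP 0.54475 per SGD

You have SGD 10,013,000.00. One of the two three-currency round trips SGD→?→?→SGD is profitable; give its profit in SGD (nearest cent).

Profit: SGD 225,504.91

Profitable loop is SGD → EUR → GBP → SGD:
SGD 10,013,000.00 × 0.69458 = EUR 6,954,829.54
EUR 6,954,829.54 × 0.80195 = GBP 5,577,425.55
GBP 5,577,425.55 ÷ 0.54475 = SGD 10,238,504.91
Profit = SGD 10,238,504.91 − SGD 10,013,000.00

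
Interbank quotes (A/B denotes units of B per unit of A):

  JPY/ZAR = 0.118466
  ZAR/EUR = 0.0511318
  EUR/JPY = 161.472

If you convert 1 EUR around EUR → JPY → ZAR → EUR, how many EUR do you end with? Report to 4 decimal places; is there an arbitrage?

0.9781 (arbitrage exists)

Around EUR → JPY → ZAR → EUR: 1 × 161.472 × 0.118466 × 0.0511318 = 0.978097
Product < 1; profitable direction is EUR → ZAR → JPY → EUR.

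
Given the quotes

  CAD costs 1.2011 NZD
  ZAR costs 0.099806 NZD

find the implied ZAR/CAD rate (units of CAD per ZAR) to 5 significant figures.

1 ZAR × 0.099806 = 0.099806 NZD
0.099806 NZD ÷ 1.2011 = 0.0830955 CAD

ZAR/CAD = 0.083095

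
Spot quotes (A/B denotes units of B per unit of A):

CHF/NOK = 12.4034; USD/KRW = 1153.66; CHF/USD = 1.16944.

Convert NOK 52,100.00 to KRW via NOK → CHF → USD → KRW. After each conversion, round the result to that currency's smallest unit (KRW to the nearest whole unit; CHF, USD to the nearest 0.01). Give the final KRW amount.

NOK 52,100.00 ÷ 12.4034 = CHF 4,200.46
CHF 4,200.46 × 1.16944 = USD 4,912.19
USD 4,912.19 × 1153.66 = KRW 5,666,997

KRW 5,666,997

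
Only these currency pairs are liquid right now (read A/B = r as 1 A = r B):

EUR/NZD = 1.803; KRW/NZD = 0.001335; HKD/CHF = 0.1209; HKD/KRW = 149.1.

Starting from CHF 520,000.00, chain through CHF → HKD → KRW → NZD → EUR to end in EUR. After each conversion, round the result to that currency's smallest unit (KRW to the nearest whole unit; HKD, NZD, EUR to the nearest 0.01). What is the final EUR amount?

CHF 520,000.00 ÷ 0.1209 = HKD 4,301,075.27
HKD 4,301,075.27 × 149.1 = KRW 641,290,323
KRW 641,290,323 × 0.001335 = NZD 856,122.58
NZD 856,122.58 ÷ 1.803 = EUR 474,832.27

EUR 474,832.27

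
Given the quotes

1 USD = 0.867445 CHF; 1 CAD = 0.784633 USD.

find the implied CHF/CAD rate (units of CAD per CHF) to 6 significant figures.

1 CHF ÷ 0.867445 = 1.15281 USD
1.15281 USD ÷ 0.784633 = 1.46924 CAD

CHF/CAD = 1.46924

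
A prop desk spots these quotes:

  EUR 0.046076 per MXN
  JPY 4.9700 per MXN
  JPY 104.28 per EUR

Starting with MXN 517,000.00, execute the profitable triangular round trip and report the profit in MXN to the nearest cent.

Profit: MXN 17,775.05

Profitable loop is MXN → JPY → EUR → MXN:
MXN 517,000.00 × 4.9700 = JPY 2,569,490
JPY 2,569,490 ÷ 104.28 = EUR 24,640.30
EUR 24,640.30 ÷ 0.046076 = MXN 534,775.05
Profit = MXN 534,775.05 − MXN 517,000.00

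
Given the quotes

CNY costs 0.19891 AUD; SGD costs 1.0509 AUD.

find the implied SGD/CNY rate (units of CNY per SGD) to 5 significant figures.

SGD/CNY = 5.2833

1 SGD × 1.0509 = 1.0509 AUD
1.0509 AUD ÷ 0.19891 = 5.28329 CNY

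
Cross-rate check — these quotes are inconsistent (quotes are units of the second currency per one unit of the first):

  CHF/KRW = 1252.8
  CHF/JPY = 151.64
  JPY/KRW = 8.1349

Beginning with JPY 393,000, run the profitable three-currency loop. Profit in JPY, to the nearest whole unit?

Profit: JPY 6,124

Profitable loop is JPY → CHF → KRW → JPY:
JPY 393,000 ÷ 151.64 = CHF 2,591.66
CHF 2,591.66 × 1252.8 = KRW 3,246,837
KRW 3,246,837 ÷ 8.1349 = JPY 399,124
Profit = JPY 399,124 − JPY 393,000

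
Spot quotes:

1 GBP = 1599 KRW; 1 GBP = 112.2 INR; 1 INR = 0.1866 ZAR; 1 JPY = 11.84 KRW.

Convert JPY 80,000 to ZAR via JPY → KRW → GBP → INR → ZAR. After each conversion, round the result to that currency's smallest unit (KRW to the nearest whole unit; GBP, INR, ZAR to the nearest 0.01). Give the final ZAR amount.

JPY 80,000 × 11.84 = KRW 947,200
KRW 947,200 ÷ 1599 = GBP 592.37
GBP 592.37 × 112.2 = INR 66,463.91
INR 66,463.91 × 0.1866 = ZAR 12,402.17

ZAR 12,402.17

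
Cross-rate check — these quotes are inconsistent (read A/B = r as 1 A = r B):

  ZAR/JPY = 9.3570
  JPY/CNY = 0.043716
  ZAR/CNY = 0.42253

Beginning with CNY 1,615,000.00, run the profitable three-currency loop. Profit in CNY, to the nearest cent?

Profitable loop is CNY → JPY → ZAR → CNY:
CNY 1,615,000.00 ÷ 0.043716 = JPY 36,942,996
JPY 36,942,996 ÷ 9.3570 = ZAR 3,948,166.69
ZAR 3,948,166.69 × 0.42253 = CNY 1,668,218.87
Profit = CNY 1,668,218.87 − CNY 1,615,000.00

Profit: CNY 53,218.87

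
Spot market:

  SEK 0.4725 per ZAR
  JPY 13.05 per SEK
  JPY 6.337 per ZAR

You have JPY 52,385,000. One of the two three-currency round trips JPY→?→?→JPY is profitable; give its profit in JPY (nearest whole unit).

Profit: JPY 1,451,688

Profitable loop is JPY → SEK → ZAR → JPY:
JPY 52,385,000 ÷ 13.05 = SEK 4,014,176.25
SEK 4,014,176.25 ÷ 0.4725 = ZAR 8,495,611.10
ZAR 8,495,611.10 × 6.337 = JPY 53,836,688
Profit = JPY 53,836,688 − JPY 52,385,000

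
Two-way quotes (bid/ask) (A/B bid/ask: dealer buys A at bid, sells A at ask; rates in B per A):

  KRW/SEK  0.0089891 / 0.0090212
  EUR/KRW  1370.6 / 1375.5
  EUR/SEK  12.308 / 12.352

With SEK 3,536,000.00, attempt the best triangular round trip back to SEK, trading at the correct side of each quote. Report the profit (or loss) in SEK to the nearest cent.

Net result: SEK -9,028.81 (no profitable arbitrage after spreads)

Best loop SEK → EUR → KRW → SEK:
SEK 3,536,000.00 ÷ 12.352 (buy EUR at ask) = EUR 286,269.43
EUR 286,269.43 × 1370.6 (sell EUR at bid) = KRW 392,360,881
KRW 392,360,881 × 0.0089891 (sell KRW at bid) = SEK 3,526,971.19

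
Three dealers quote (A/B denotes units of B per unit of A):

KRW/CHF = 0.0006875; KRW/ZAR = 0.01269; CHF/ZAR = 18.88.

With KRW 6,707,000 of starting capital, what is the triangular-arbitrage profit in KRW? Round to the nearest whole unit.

Profitable loop is KRW → CHF → ZAR → KRW:
KRW 6,707,000 × 0.0006875 = CHF 4,611.06
CHF 4,611.06 × 18.88 = ZAR 87,056.86
ZAR 87,056.86 ÷ 0.01269 = KRW 6,860,273
Profit = KRW 6,860,273 − KRW 6,707,000

Profit: KRW 153,273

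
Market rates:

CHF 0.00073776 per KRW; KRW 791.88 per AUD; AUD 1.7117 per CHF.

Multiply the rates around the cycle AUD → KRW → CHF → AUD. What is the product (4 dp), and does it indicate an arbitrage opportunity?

1.0000 (no arbitrage)

Around AUD → KRW → CHF → AUD: 1 × 791.88 × 0.00073776 × 1.7117 = 1.000005
Product ≈ 1 (deviation 0.000%, within rounding noise).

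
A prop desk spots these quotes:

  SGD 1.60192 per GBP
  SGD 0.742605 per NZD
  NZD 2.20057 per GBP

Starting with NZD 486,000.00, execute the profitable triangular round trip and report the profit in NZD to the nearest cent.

Profit: NZD 9,779.43

Profitable loop is NZD → SGD → GBP → NZD:
NZD 486,000.00 × 0.742605 = SGD 360,906.03
SGD 360,906.03 ÷ 1.60192 = GBP 225,295.91
GBP 225,295.91 × 2.20057 = NZD 495,779.43
Profit = NZD 495,779.43 − NZD 486,000.00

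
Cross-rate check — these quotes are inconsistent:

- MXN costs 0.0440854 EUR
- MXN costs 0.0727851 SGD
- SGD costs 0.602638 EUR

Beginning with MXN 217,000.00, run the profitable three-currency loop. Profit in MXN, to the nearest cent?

Profitable loop is MXN → EUR → SGD → MXN:
MXN 217,000.00 × 0.0440854 = EUR 9,566.53
EUR 9,566.53 ÷ 0.602638 = SGD 15,874.43
SGD 15,874.43 ÷ 0.0727851 = MXN 218,099.93
Profit = MXN 218,099.93 − MXN 217,000.00

Profit: MXN 1,099.93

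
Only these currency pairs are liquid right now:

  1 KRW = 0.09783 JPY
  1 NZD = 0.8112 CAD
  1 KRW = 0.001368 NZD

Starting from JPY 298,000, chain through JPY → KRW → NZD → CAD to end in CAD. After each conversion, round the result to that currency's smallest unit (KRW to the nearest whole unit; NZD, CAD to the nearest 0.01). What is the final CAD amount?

JPY 298,000 ÷ 0.09783 = KRW 3,046,100
KRW 3,046,100 × 0.001368 = NZD 4,167.06
NZD 4,167.06 × 0.8112 = CAD 3,380.32

CAD 3,380.32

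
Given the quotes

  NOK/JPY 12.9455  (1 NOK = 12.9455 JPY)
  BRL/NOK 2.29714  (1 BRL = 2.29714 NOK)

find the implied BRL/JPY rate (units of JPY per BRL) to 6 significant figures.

BRL/JPY = 29.7376

1 BRL × 2.29714 = 2.29714 NOK
2.29714 NOK × 12.9455 = 29.7376 JPY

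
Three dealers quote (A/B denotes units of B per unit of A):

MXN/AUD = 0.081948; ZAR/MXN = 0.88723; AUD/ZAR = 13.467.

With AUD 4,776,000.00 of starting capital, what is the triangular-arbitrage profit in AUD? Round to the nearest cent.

Profitable loop is AUD → MXN → ZAR → AUD:
AUD 4,776,000.00 ÷ 0.081948 = MXN 58,280,861.03
MXN 58,280,861.03 ÷ 0.88723 = ZAR 65,688,559.94
ZAR 65,688,559.94 ÷ 13.467 = AUD 4,877,742.63
Profit = AUD 4,877,742.63 − AUD 4,776,000.00

Profit: AUD 101,742.63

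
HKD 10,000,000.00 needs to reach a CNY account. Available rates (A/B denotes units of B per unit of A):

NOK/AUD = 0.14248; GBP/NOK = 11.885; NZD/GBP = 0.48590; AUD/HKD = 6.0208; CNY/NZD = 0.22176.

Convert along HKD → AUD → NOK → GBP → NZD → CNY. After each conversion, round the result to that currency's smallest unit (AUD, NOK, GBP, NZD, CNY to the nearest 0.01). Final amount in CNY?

CNY 9,102,539.91

HKD 10,000,000.00 ÷ 6.0208 = AUD 1,660,908.85
AUD 1,660,908.85 ÷ 0.14248 = NOK 11,657,136.79
NOK 11,657,136.79 ÷ 11.885 = GBP 980,827.66
GBP 980,827.66 ÷ 0.48590 = NZD 2,018,579.25
NZD 2,018,579.25 ÷ 0.22176 = CNY 9,102,539.91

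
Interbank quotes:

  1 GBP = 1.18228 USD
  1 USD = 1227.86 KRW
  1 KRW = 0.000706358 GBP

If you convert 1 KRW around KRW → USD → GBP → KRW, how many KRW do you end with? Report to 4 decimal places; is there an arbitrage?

0.9752 (arbitrage exists)

Around KRW → USD → GBP → KRW: 1 ÷ 1227.86 ÷ 1.18228 ÷ 0.000706358 = 0.975227
Product < 1; profitable direction is KRW → GBP → USD → KRW.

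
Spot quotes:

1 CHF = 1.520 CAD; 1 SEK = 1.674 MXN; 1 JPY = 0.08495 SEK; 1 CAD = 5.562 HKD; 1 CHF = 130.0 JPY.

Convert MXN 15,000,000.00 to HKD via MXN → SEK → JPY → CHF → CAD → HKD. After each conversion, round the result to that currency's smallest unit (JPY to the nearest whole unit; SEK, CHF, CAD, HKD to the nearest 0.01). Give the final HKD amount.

MXN 15,000,000.00 ÷ 1.674 = SEK 8,960,573.48
SEK 8,960,573.48 ÷ 0.08495 = JPY 105,480,559
JPY 105,480,559 ÷ 130.0 = CHF 811,388.92
CHF 811,388.92 × 1.520 = CAD 1,233,311.16
CAD 1,233,311.16 × 5.562 = HKD 6,859,676.67

HKD 6,859,676.67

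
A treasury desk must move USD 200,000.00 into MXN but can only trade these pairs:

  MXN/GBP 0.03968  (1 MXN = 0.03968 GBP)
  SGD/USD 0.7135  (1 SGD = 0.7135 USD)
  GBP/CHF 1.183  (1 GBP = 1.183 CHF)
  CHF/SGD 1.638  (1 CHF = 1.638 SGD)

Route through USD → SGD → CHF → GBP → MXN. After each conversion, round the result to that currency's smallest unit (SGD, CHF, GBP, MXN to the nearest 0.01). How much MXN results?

USD 200,000.00 ÷ 0.7135 = SGD 280,308.34
SGD 280,308.34 ÷ 1.638 = CHF 171,128.41
CHF 171,128.41 ÷ 1.183 = GBP 144,656.31
GBP 144,656.31 ÷ 0.03968 = MXN 3,645,572.33

MXN 3,645,572.33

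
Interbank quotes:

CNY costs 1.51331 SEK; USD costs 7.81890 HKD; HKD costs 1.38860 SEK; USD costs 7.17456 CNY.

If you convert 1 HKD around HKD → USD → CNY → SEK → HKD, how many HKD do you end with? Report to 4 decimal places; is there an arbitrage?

1.0000 (no arbitrage)

Around HKD → USD → CNY → SEK → HKD: 1 ÷ 7.81890 × 7.17456 × 1.51331 ÷ 1.38860 = 1.000001
Product ≈ 1 (deviation 0.000%, within rounding noise).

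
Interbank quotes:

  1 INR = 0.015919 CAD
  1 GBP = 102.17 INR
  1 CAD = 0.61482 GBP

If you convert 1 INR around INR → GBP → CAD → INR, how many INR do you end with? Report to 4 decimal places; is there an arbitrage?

Around INR → GBP → CAD → INR: 1 ÷ 102.17 ÷ 0.61482 ÷ 0.015919 = 1.000030
Product ≈ 1 (deviation 0.003%, within rounding noise).

1.0000 (no arbitrage)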